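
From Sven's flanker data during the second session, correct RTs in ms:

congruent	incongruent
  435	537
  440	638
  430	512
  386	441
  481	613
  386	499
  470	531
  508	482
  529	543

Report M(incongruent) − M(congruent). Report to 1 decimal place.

M(congruent) = 4065/9 = 451.667
M(incongruent) = 4796/9 = 532.889
Difference = 532.889 − 451.667 = 81.222 ms

81.2 ms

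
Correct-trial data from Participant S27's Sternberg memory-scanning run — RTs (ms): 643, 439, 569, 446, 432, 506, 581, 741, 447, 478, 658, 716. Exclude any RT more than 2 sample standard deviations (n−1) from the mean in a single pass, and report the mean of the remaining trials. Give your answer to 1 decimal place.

554.7 ms

n = 12, ΣRT = 6656, M = 554.667
Σ(x−M)² = 140200.67; s = √(140200.67/11) = 112.896
Cutoffs: 554.667 ± 2·112.896 → [328.9, 780.5]
No RTs fall outside the cutoffs; all 12 retained. Mean = 6656/12 = 554.667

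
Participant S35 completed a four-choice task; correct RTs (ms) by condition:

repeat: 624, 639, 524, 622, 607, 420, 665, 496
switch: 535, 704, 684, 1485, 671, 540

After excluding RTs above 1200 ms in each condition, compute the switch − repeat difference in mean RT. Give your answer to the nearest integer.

switch: exclude 1485
M(repeat) = 4597/8 = 574.625
M(switch) = 3134/5 = 626.800
Difference = 626.800 − 574.625 = 52.175 ms

52 ms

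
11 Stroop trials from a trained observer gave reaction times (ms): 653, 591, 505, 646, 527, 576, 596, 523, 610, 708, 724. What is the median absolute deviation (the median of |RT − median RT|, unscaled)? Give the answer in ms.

57 ms

Sorted: 505, 523, 527, 576, 591, 596, 610, 646, 653, 708, 724 → median = 596
|x − 596|: 57, 5, 91, 50, 69, 20, 0, 73, 14, 112, 128
Sorted deviations: 0, 5, 14, 20, 50, 57, 69, 73, 91, 112, 128 → MAD = 57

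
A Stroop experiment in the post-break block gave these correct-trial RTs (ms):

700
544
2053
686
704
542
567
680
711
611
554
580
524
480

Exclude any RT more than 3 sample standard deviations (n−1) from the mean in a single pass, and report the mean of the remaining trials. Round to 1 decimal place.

606.4 ms

n = 14, ΣRT = 9936, M = 709.714
Σ(x−M)² = 2020022.86; s = √(2020022.86/13) = 394.191
Cutoffs: 709.714 ± 3·394.191 → [-472.9, 1892.3]
Outside: 2053 → excluded.
Retained (n=13): Σ = 7883, mean = 7883/13 = 606.385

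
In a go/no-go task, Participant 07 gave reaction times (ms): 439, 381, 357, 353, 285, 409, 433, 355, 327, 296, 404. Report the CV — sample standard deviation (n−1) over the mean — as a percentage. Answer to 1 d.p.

n = 11, Σ = 4039, M = 367.1818
Σ(x−M)² = 26673.636; s = √(26673.636/10) = 51.6465
CV = 51.6465 / 367.1818 = 0.14066 = 14.066%

14.1%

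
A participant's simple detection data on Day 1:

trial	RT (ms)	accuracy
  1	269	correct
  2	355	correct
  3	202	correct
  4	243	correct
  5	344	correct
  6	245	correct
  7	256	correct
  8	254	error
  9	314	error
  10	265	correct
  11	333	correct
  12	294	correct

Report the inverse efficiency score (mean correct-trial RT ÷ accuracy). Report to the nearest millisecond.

Correct trials (n=10): 269, 355, 202, 243, 344, 245, 256, 265, 333, 294
Mean correct RT = 2806/10 = 280.6000 ms
Proportion correct = 10/12
IES = 280.6000 / (10/12) = 336.720 ms

337 ms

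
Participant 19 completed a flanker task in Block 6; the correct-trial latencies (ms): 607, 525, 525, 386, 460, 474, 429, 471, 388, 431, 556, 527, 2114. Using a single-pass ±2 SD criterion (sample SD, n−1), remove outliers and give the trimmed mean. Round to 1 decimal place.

n = 13, ΣRT = 7893, M = 607.154
Σ(x−M)² = 2510753.69; s = √(2510753.69/12) = 457.416
Cutoffs: 607.154 ± 2·457.416 → [-307.7, 1522.0]
Outside: 2114 → excluded.
Retained (n=12): Σ = 5779, mean = 5779/12 = 481.583

481.6 ms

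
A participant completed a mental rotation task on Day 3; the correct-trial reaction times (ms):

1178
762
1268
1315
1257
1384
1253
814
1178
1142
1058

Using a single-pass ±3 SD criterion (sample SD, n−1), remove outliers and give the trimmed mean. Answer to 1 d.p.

1146.3 ms

n = 11, ΣRT = 12609, M = 1146.273
Σ(x−M)² = 391346.18; s = √(391346.18/10) = 197.825
Cutoffs: 1146.273 ± 3·197.825 → [552.8, 1739.7]
No RTs fall outside the cutoffs; all 11 retained. Mean = 12609/11 = 1146.273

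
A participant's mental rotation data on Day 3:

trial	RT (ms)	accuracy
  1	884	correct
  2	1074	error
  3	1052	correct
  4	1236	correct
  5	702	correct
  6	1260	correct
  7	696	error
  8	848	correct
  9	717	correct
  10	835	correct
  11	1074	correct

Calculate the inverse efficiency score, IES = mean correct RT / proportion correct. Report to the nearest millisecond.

1169 ms

Correct trials (n=9): 884, 1052, 1236, 702, 1260, 848, 717, 835, 1074
Mean correct RT = 8608/9 = 956.4444 ms
Proportion correct = 9/11
IES = 956.4444 / (9/11) = 1168.988 ms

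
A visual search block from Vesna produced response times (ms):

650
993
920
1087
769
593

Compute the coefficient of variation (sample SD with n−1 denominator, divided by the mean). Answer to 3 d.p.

0.235

n = 6, Σ = 5012, M = 835.3333
Σ(x−M)² = 192837.333; s = √(192837.333/5) = 196.3860
CV = 196.3860 / 835.3333 = 0.23510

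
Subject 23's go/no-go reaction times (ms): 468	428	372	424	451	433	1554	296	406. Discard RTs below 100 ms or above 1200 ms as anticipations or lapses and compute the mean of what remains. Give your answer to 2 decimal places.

409.75 ms

Excluded: 1554
Retained (n=8): Σ = 3278
Mean = 3278/8 = 409.7500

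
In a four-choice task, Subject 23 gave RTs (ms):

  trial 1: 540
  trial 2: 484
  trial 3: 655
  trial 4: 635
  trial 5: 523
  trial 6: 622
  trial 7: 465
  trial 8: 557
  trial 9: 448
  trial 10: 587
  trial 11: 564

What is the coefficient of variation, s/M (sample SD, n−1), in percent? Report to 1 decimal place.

n = 11, Σ = 6080, M = 552.7273
Σ(x−M)² = 47780.182; s = √(47780.182/10) = 69.1232
CV = 69.1232 / 552.7273 = 0.12506 = 12.506%

12.5%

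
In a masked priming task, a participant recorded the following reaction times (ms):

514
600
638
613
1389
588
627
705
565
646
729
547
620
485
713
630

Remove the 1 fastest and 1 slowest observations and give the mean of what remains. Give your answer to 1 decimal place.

Sorted: 485, 514, 547, 565, 588, 600, 613, 620, 627, 630, 638, 646, 705, 713, 729, 1389
Drop lowest 1 (485) and highest 1 (1389)
Remaining (n=14): Σ = 8735, mean = 8735/14 = 623.929

623.9 ms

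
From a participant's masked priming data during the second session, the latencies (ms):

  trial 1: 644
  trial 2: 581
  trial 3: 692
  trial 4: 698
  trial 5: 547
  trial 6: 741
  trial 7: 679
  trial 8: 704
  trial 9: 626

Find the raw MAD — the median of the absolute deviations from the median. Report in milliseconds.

35 ms

Sorted: 547, 581, 626, 644, 679, 692, 698, 704, 741 → median = 679
|x − 679|: 35, 98, 13, 19, 132, 62, 0, 25, 53
Sorted deviations: 0, 13, 19, 25, 35, 53, 62, 98, 132 → MAD = 35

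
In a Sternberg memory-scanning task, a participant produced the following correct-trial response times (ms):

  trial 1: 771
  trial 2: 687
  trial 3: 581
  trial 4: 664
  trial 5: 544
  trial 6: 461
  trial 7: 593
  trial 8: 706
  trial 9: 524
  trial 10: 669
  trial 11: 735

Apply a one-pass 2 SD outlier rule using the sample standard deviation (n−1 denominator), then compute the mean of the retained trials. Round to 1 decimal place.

n = 11, ΣRT = 6935, M = 630.455
Σ(x−M)² = 93568.73; s = √(93568.73/10) = 96.731
Cutoffs: 630.455 ± 2·96.731 → [437.0, 823.9]
No RTs fall outside the cutoffs; all 11 retained. Mean = 6935/11 = 630.455

630.5 ms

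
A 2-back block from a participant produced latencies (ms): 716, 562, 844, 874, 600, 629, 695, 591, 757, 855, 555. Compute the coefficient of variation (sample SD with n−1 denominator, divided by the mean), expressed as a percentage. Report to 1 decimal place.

n = 11, Σ = 7678, M = 698.0000
Σ(x−M)² = 145514.000; s = √(145514.000/10) = 120.6292
CV = 120.6292 / 698.0000 = 0.17282 = 17.282%

17.3%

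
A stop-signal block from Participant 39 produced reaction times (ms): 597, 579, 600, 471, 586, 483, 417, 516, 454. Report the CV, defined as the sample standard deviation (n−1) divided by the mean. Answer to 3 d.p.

0.133

n = 9, Σ = 4703, M = 522.5556
Σ(x−M)² = 38858.222; s = √(38858.222/8) = 69.6942
CV = 69.6942 / 522.5556 = 0.13337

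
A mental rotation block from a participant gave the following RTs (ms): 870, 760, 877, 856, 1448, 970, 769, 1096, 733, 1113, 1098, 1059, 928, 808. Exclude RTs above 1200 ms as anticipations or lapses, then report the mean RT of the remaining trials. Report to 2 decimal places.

Excluded: 1448
Retained (n=13): Σ = 11937
Mean = 11937/13 = 918.2308

918.23 ms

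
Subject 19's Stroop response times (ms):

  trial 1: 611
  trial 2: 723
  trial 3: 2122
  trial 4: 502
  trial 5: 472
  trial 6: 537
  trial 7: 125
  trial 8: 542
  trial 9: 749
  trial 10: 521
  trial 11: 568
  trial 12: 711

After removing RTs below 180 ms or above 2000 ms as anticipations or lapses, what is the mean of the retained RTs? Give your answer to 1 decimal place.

Excluded: 125, 2122
Retained (n=10): Σ = 5936
Mean = 5936/10 = 593.6000

593.6 ms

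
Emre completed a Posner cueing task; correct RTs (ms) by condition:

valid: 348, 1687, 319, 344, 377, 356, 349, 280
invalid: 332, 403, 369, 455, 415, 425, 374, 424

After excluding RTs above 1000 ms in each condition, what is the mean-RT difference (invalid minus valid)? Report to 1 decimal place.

valid: exclude 1687
M(valid) = 2373/7 = 339.000
M(invalid) = 3197/8 = 399.625
Difference = 399.625 − 339.000 = 60.625 ms

60.6 ms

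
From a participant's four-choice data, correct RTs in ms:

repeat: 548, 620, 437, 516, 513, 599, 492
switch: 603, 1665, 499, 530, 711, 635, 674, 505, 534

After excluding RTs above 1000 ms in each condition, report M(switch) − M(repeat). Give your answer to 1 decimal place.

54.2 ms

switch: exclude 1665
M(repeat) = 3725/7 = 532.143
M(switch) = 4691/8 = 586.375
Difference = 586.375 − 532.143 = 54.232 ms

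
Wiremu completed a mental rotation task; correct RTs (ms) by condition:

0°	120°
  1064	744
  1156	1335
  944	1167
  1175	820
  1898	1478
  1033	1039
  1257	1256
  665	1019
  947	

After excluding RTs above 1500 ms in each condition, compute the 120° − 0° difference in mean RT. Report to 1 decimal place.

77.1 ms

0°: exclude 1898
M(0°) = 8241/8 = 1030.125
M(120°) = 8858/8 = 1107.250
Difference = 1107.250 − 1030.125 = 77.125 ms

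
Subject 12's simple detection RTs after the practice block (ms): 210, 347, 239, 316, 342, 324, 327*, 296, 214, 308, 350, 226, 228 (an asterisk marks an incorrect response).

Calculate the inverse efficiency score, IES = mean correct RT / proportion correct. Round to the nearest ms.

307 ms

Correct trials (n=12): 210, 347, 239, 316, 342, 324, 296, 214, 308, 350, 226, 228
Mean correct RT = 3400/12 = 283.3333 ms
Proportion correct = 12/13
IES = 283.3333 / (12/13) = 306.944 ms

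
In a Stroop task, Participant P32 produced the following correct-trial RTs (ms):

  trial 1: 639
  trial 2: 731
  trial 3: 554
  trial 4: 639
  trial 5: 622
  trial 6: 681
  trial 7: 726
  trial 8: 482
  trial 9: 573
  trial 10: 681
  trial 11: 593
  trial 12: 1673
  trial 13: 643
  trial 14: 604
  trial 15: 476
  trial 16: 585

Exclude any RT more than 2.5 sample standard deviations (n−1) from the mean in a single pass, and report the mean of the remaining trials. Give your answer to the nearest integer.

n = 16, ΣRT = 10902, M = 681.375
Σ(x−M)² = 1129347.75; s = √(1129347.75/15) = 274.390
Cutoffs: 681.375 ± 2.5·274.390 → [-4.6, 1367.3]
Outside: 1673 → excluded.
Retained (n=15): Σ = 9229, mean = 9229/15 = 615.267

615 ms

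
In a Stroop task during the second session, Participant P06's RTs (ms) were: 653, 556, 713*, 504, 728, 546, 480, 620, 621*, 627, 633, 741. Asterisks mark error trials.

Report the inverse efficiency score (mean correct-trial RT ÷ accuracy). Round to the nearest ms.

731 ms

Correct trials (n=10): 653, 556, 504, 728, 546, 480, 620, 627, 633, 741
Mean correct RT = 6088/10 = 608.8000 ms
Proportion correct = 10/12
IES = 608.8000 / (10/12) = 730.560 ms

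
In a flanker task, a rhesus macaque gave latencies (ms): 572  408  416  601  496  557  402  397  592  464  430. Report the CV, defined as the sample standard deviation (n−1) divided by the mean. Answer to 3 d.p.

0.168

n = 11, Σ = 5335, M = 485.0000
Σ(x−M)² = 66568.000; s = √(66568.000/10) = 81.5892
CV = 81.5892 / 485.0000 = 0.16823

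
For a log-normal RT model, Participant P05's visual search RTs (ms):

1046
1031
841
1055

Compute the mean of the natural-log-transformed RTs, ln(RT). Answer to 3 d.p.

6.897

ln(RT): 6.9527, 6.9383, 6.7346, 6.9613
Σ ln(RT) = 27.5869
Mean = 27.5869/4 = 6.89673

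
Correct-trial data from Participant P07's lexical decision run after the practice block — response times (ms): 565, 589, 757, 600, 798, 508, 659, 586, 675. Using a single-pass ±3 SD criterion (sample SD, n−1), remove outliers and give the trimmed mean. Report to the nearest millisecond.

637 ms

n = 9, ΣRT = 5737, M = 637.444
Σ(x−M)² = 70346.22; s = √(70346.22/8) = 93.772
Cutoffs: 637.444 ± 3·93.772 → [356.1, 918.8]
No RTs fall outside the cutoffs; all 9 retained. Mean = 5737/9 = 637.444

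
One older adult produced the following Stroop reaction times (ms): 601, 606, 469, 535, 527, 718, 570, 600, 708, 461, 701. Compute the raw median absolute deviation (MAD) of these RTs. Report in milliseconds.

73 ms

Sorted: 461, 469, 527, 535, 570, 600, 601, 606, 701, 708, 718 → median = 600
|x − 600|: 1, 6, 131, 65, 73, 118, 30, 0, 108, 139, 101
Sorted deviations: 0, 1, 6, 30, 65, 73, 101, 108, 118, 131, 139 → MAD = 73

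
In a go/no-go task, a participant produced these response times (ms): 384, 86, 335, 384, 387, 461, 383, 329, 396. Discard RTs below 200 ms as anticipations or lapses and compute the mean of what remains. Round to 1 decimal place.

382.4 ms

Excluded: 86
Retained (n=8): Σ = 3059
Mean = 3059/8 = 382.3750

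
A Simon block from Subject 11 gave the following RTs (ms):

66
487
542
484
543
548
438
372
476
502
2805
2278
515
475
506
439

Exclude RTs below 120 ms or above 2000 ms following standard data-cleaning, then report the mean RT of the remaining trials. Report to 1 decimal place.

486.7 ms

Excluded: 66, 2278, 2805
Retained (n=13): Σ = 6327
Mean = 6327/13 = 486.6923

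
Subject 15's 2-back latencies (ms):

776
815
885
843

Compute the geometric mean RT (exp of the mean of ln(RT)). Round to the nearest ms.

829 ms

ln(RT): 6.6542, 6.7032, 6.7856, 6.7370
Mean ln(RT) = 26.8799/4 = 6.71997
Geometric mean = exp(6.71997) = 828.80 ms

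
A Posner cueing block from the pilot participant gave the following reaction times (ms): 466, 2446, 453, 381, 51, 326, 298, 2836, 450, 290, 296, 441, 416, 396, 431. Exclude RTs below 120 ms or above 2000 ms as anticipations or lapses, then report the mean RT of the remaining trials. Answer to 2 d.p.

Excluded: 51, 2446, 2836
Retained (n=12): Σ = 4644
Mean = 4644/12 = 387.0000

387.00 ms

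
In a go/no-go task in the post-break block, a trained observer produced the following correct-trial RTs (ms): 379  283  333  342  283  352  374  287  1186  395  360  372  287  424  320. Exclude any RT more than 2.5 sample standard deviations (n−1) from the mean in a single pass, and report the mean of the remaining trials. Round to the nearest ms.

n = 15, ΣRT = 5977, M = 398.467
Σ(x−M)² = 691335.73; s = √(691335.73/14) = 222.219
Cutoffs: 398.467 ± 2.5·222.219 → [-157.1, 954.0]
Outside: 1186 → excluded.
Retained (n=14): Σ = 4791, mean = 4791/14 = 342.214

342 ms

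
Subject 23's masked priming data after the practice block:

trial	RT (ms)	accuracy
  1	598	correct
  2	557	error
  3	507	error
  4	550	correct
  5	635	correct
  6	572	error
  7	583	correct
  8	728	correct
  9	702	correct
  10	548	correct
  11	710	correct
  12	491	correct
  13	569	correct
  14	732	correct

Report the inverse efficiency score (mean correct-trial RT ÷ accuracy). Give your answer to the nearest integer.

Correct trials (n=11): 598, 550, 635, 583, 728, 702, 548, 710, 491, 569, 732
Mean correct RT = 6846/11 = 622.3636 ms
Proportion correct = 11/14
IES = 622.3636 / (11/14) = 792.099 ms

792 ms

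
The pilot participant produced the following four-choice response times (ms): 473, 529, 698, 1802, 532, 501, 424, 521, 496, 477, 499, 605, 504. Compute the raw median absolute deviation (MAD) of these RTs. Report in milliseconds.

Sorted: 424, 473, 477, 496, 499, 501, 504, 521, 529, 532, 605, 698, 1802 → median = 504
|x − 504|: 31, 25, 194, 1298, 28, 3, 80, 17, 8, 27, 5, 101, 0
Sorted deviations: 0, 3, 5, 8, 17, 25, 27, 28, 31, 80, 101, 194, 1298 → MAD = 27

27 ms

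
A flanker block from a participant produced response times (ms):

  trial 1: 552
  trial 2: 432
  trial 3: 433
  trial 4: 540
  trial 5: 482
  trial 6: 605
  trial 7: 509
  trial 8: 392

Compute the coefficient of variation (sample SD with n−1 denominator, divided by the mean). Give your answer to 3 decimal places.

n = 8, Σ = 3945, M = 493.1250
Σ(x−M)² = 36132.875; s = √(36132.875/7) = 71.8459
CV = 71.8459 / 493.1250 = 0.14570

0.146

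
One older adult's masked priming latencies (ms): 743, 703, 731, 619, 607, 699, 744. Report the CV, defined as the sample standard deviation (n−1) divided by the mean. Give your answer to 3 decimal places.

0.082

n = 7, Σ = 4846, M = 692.2857
Σ(x−M)² = 19549.429; s = √(19549.429/6) = 57.0810
CV = 57.0810 / 692.2857 = 0.08245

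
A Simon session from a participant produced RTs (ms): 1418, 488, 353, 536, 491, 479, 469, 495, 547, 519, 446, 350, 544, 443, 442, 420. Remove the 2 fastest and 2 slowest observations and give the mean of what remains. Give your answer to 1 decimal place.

Sorted: 350, 353, 420, 442, 443, 446, 469, 479, 488, 491, 495, 519, 536, 544, 547, 1418
Drop lowest 2 (350, 353) and highest 2 (547, 1418)
Remaining (n=12): Σ = 5772, mean = 5772/12 = 481.000

481.0 ms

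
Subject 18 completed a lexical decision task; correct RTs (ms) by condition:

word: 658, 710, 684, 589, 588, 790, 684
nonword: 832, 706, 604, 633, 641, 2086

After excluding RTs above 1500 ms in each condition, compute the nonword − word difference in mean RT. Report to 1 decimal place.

nonword: exclude 2086
M(word) = 4703/7 = 671.857
M(nonword) = 3416/5 = 683.200
Difference = 683.200 − 671.857 = 11.343 ms

11.3 ms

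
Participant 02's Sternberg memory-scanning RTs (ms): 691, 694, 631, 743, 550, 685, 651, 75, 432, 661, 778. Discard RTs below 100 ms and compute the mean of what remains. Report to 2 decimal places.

Excluded: 75
Retained (n=10): Σ = 6516
Mean = 6516/10 = 651.6000

651.60 ms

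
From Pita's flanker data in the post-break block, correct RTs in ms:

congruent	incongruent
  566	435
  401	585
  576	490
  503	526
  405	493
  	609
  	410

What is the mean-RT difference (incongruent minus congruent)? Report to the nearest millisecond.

17 ms

M(congruent) = 2451/5 = 490.200
M(incongruent) = 3548/7 = 506.857
Difference = 506.857 − 490.200 = 16.657 ms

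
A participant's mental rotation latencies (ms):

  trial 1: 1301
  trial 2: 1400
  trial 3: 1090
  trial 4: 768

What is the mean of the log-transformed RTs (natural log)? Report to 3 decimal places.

7.013

ln(RT): 7.1709, 7.2442, 6.9939, 6.6438
Σ ln(RT) = 28.0528
Mean = 28.0528/4 = 7.01321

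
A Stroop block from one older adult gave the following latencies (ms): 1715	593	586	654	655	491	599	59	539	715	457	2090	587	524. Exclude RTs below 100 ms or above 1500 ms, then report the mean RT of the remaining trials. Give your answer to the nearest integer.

582 ms

Excluded: 59, 1715, 2090
Retained (n=11): Σ = 6400
Mean = 6400/11 = 581.8182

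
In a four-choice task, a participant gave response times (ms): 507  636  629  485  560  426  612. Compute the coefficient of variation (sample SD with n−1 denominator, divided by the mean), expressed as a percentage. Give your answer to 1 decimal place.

14.6%

n = 7, Σ = 3855, M = 550.7143
Σ(x−M)² = 39027.429; s = √(39027.429/6) = 80.6509
CV = 80.6509 / 550.7143 = 0.14645 = 14.645%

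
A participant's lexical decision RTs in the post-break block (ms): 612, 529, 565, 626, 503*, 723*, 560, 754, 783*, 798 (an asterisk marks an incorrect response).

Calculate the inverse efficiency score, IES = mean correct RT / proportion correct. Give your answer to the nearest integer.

Correct trials (n=7): 612, 529, 565, 626, 560, 754, 798
Mean correct RT = 4444/7 = 634.8571 ms
Proportion correct = 7/10
IES = 634.8571 / (7/10) = 906.939 ms

907 ms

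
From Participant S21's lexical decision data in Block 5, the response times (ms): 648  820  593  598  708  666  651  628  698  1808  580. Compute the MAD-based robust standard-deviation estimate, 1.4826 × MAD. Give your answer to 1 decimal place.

78.6 ms

Sorted: 580, 593, 598, 628, 648, 651, 666, 698, 708, 820, 1808 → median = 651
|x − 651| sorted: 0, 3, 15, 23, 47, 53, 57, 58, 71, 169, 1157 → MAD = 53
Robust SD ≈ 1.4826 × 53 = 78.578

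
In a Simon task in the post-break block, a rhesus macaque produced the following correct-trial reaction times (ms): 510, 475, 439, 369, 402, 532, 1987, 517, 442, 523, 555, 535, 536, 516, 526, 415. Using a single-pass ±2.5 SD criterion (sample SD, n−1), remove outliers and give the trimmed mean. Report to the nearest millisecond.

486 ms

n = 16, ΣRT = 9279, M = 579.938
Σ(x−M)² = 2159048.94; s = √(2159048.94/15) = 379.390
Cutoffs: 579.938 ± 2.5·379.390 → [-368.5, 1528.4]
Outside: 1987 → excluded.
Retained (n=15): Σ = 7292, mean = 7292/15 = 486.133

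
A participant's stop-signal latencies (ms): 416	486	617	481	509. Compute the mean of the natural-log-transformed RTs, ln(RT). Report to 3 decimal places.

ln(RT): 6.0307, 6.1862, 6.4249, 6.1759, 6.2324
Σ ln(RT) = 31.0501
Mean = 31.0501/5 = 6.21002

6.210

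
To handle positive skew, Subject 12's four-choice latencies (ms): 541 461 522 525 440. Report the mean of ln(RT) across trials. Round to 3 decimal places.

6.207

ln(RT): 6.2934, 6.1334, 6.2577, 6.2634, 6.0868
Σ ln(RT) = 31.0347
Mean = 31.0347/5 = 6.20693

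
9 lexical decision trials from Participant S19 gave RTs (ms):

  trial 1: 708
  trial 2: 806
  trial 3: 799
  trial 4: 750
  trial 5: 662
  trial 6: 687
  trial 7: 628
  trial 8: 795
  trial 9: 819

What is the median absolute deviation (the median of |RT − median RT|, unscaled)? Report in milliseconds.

Sorted: 628, 662, 687, 708, 750, 795, 799, 806, 819 → median = 750
|x − 750|: 42, 56, 49, 0, 88, 63, 122, 45, 69
Sorted deviations: 0, 42, 45, 49, 56, 63, 69, 88, 122 → MAD = 56

56 ms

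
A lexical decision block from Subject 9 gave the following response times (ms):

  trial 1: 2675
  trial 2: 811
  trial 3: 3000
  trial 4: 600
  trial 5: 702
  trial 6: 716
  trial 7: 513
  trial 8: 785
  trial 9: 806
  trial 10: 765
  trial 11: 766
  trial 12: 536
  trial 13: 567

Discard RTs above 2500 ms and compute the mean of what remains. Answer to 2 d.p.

687.91 ms

Excluded: 2675, 3000
Retained (n=11): Σ = 7567
Mean = 7567/11 = 687.9091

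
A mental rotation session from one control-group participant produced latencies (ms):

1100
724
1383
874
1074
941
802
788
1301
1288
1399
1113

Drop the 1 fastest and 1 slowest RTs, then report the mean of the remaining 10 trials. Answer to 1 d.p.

1066.4 ms

Sorted: 724, 788, 802, 874, 941, 1074, 1100, 1113, 1288, 1301, 1383, 1399
Drop lowest 1 (724) and highest 1 (1399)
Remaining (n=10): Σ = 10664, mean = 10664/10 = 1066.400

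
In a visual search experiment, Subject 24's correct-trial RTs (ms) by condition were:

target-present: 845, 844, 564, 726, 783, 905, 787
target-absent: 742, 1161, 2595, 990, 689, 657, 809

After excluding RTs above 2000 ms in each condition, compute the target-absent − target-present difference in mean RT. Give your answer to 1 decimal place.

target-absent: exclude 2595
M(target-present) = 5454/7 = 779.143
M(target-absent) = 5048/6 = 841.333
Difference = 841.333 − 779.143 = 62.190 ms

62.2 ms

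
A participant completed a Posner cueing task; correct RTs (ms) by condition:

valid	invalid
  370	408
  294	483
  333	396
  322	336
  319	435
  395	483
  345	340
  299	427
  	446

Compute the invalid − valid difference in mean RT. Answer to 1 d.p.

M(valid) = 2677/8 = 334.625
M(invalid) = 3754/9 = 417.111
Difference = 417.111 − 334.625 = 82.486 ms

82.5 ms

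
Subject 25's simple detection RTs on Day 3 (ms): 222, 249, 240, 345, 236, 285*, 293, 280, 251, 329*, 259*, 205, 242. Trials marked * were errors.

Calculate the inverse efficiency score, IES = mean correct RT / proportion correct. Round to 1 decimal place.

333.2 ms

Correct trials (n=10): 222, 249, 240, 345, 236, 293, 280, 251, 205, 242
Mean correct RT = 2563/10 = 256.3000 ms
Proportion correct = 10/13
IES = 256.3000 / (10/13) = 333.190 ms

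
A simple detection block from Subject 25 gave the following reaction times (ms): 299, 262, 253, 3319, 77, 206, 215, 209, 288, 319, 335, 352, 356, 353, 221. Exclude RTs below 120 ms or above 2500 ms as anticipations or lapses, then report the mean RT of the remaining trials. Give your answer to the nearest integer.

Excluded: 77, 3319
Retained (n=13): Σ = 3668
Mean = 3668/13 = 282.1538

282 ms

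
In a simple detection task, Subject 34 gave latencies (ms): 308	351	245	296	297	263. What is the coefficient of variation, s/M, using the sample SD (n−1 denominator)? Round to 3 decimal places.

0.126

n = 6, Σ = 1760, M = 293.3333
Σ(x−M)² = 6817.333; s = √(6817.333/5) = 36.9251
CV = 36.9251 / 293.3333 = 0.12588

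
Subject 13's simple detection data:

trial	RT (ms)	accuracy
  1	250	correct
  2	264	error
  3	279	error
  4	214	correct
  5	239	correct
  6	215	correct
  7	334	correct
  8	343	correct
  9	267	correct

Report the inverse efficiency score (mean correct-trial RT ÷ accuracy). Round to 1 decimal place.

Correct trials (n=7): 250, 214, 239, 215, 334, 343, 267
Mean correct RT = 1862/7 = 266.0000 ms
Proportion correct = 7/9
IES = 266.0000 / (7/9) = 342.000 ms

342.0 ms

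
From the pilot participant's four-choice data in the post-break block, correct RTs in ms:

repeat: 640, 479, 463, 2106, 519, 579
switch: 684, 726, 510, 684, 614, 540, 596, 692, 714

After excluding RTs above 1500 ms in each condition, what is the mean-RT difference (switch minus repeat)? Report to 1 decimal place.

104.0 ms

repeat: exclude 2106
M(repeat) = 2680/5 = 536.000
M(switch) = 5760/9 = 640.000
Difference = 640.000 − 536.000 = 104.000 ms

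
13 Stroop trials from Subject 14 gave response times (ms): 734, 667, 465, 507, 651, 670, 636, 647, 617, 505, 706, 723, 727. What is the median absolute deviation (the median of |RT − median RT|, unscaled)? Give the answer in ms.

Sorted: 465, 505, 507, 617, 636, 647, 651, 667, 670, 706, 723, 727, 734 → median = 651
|x − 651|: 83, 16, 186, 144, 0, 19, 15, 4, 34, 146, 55, 72, 76
Sorted deviations: 0, 4, 15, 16, 19, 34, 55, 72, 76, 83, 144, 146, 186 → MAD = 55

55 ms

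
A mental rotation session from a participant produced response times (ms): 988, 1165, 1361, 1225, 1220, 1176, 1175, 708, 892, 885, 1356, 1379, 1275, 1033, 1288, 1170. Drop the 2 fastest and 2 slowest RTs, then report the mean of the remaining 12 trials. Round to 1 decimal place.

1163.6 ms

Sorted: 708, 885, 892, 988, 1033, 1165, 1170, 1175, 1176, 1220, 1225, 1275, 1288, 1356, 1361, 1379
Drop lowest 2 (708, 885) and highest 2 (1361, 1379)
Remaining (n=12): Σ = 13963, mean = 13963/12 = 1163.583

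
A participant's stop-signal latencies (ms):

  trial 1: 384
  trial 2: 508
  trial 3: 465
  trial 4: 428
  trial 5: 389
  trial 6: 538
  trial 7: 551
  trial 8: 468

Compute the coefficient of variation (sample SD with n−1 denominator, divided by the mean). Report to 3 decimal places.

0.136

n = 8, Σ = 3731, M = 466.3750
Σ(x−M)² = 28273.875; s = √(28273.875/7) = 63.5541
CV = 63.5541 / 466.3750 = 0.13627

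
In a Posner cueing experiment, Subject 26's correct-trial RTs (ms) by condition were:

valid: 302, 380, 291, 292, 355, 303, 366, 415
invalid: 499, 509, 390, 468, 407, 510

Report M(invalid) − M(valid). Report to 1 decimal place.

125.8 ms

M(valid) = 2704/8 = 338.000
M(invalid) = 2783/6 = 463.833
Difference = 463.833 − 338.000 = 125.833 ms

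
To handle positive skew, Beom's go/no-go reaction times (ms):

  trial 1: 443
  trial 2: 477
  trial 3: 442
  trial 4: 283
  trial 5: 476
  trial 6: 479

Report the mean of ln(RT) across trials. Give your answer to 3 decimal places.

ln(RT): 6.0936, 6.1675, 6.0913, 5.6454, 6.1654, 6.1717
Σ ln(RT) = 36.3350
Mean = 36.3350/6 = 6.05583

6.056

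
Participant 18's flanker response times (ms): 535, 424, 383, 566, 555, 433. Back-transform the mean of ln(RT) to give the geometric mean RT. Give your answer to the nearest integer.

ln(RT): 6.2823, 6.0497, 5.9480, 6.3386, 6.3190, 6.0707
Mean ln(RT) = 37.0083/6 = 6.16806
Geometric mean = exp(6.16806) = 477.26 ms

477 ms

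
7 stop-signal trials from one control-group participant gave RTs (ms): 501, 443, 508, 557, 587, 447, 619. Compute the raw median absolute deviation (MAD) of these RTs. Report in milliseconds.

Sorted: 443, 447, 501, 508, 557, 587, 619 → median = 508
|x − 508|: 7, 65, 0, 49, 79, 61, 111
Sorted deviations: 0, 7, 49, 61, 65, 79, 111 → MAD = 61

61 ms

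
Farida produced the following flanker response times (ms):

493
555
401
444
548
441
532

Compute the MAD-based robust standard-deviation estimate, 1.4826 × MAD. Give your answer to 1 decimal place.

Sorted: 401, 441, 444, 493, 532, 548, 555 → median = 493
|x − 493| sorted: 0, 39, 49, 52, 55, 62, 92 → MAD = 52
Robust SD ≈ 1.4826 × 52 = 77.095

77.1 ms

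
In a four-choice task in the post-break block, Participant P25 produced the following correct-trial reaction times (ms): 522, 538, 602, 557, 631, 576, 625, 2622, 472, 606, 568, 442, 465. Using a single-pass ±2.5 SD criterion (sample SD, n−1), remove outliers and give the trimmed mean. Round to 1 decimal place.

n = 13, ΣRT = 9226, M = 709.692
Σ(x−M)² = 4006638.77; s = √(4006638.77/12) = 577.829
Cutoffs: 709.692 ± 2.5·577.829 → [-734.9, 2154.3]
Outside: 2622 → excluded.
Retained (n=12): Σ = 6604, mean = 6604/12 = 550.333

550.3 ms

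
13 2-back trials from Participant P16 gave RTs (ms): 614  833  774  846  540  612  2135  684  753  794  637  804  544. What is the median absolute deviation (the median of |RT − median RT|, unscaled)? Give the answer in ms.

93 ms

Sorted: 540, 544, 612, 614, 637, 684, 753, 774, 794, 804, 833, 846, 2135 → median = 753
|x − 753|: 139, 80, 21, 93, 213, 141, 1382, 69, 0, 41, 116, 51, 209
Sorted deviations: 0, 21, 41, 51, 69, 80, 93, 116, 139, 141, 209, 213, 1382 → MAD = 93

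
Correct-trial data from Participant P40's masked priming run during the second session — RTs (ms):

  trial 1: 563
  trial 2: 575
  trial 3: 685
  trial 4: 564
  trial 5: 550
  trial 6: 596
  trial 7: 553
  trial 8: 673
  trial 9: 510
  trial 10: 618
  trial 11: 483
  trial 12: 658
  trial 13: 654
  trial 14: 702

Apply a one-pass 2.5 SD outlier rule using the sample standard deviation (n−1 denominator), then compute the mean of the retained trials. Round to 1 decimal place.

n = 14, ΣRT = 8384, M = 598.857
Σ(x−M)² = 59347.71; s = √(59347.71/13) = 67.566
Cutoffs: 598.857 ± 2.5·67.566 → [429.9, 767.8]
No RTs fall outside the cutoffs; all 14 retained. Mean = 8384/14 = 598.857

598.9 ms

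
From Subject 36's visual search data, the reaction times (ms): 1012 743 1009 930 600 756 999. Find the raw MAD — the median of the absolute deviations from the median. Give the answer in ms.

82 ms

Sorted: 600, 743, 756, 930, 999, 1009, 1012 → median = 930
|x − 930|: 82, 187, 79, 0, 330, 174, 69
Sorted deviations: 0, 69, 79, 82, 174, 187, 330 → MAD = 82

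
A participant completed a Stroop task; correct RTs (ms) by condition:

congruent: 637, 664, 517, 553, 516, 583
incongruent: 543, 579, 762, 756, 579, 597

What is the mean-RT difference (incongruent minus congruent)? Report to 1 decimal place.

M(congruent) = 3470/6 = 578.333
M(incongruent) = 3816/6 = 636.000
Difference = 636.000 − 578.333 = 57.667 ms

57.7 ms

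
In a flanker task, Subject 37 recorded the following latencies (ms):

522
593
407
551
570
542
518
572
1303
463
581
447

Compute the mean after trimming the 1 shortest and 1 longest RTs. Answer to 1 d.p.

Sorted: 407, 447, 463, 518, 522, 542, 551, 570, 572, 581, 593, 1303
Drop lowest 1 (407) and highest 1 (1303)
Remaining (n=10): Σ = 5359, mean = 5359/10 = 535.900

535.9 ms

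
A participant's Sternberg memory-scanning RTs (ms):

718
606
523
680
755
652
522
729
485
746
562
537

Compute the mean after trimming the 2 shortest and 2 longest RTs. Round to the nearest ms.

Sorted: 485, 522, 523, 537, 562, 606, 652, 680, 718, 729, 746, 755
Drop lowest 2 (485, 522) and highest 2 (746, 755)
Remaining (n=8): Σ = 5007, mean = 5007/8 = 625.875

626 ms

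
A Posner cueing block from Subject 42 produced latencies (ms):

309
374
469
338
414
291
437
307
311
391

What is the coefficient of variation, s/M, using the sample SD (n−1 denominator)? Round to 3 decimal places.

n = 10, Σ = 3641, M = 364.1000
Σ(x−M)² = 34770.900; s = √(34770.900/9) = 62.1565
CV = 62.1565 / 364.1000 = 0.17071

0.171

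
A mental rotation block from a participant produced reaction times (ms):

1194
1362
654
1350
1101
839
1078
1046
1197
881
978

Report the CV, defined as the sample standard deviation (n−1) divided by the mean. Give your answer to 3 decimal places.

0.203

n = 11, Σ = 11680, M = 1061.8182
Σ(x−M)² = 466635.636; s = √(466635.636/10) = 216.0175
CV = 216.0175 / 1061.8182 = 0.20344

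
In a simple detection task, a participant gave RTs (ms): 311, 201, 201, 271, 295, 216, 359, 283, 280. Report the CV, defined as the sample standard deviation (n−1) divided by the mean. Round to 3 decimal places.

n = 9, Σ = 2417, M = 268.5556
Σ(x−M)² = 22916.222; s = √(22916.222/8) = 53.5213
CV = 53.5213 / 268.5556 = 0.19929

0.199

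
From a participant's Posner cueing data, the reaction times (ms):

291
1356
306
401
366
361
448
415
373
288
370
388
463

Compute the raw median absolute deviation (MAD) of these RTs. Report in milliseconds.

Sorted: 288, 291, 306, 361, 366, 370, 373, 388, 401, 415, 448, 463, 1356 → median = 373
|x − 373|: 82, 983, 67, 28, 7, 12, 75, 42, 0, 85, 3, 15, 90
Sorted deviations: 0, 3, 7, 12, 15, 28, 42, 67, 75, 82, 85, 90, 983 → MAD = 42

42 ms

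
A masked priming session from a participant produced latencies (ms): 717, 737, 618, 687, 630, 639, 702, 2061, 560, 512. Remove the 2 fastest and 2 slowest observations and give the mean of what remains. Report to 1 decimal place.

665.5 ms

Sorted: 512, 560, 618, 630, 639, 687, 702, 717, 737, 2061
Drop lowest 2 (512, 560) and highest 2 (737, 2061)
Remaining (n=6): Σ = 3993, mean = 3993/6 = 665.500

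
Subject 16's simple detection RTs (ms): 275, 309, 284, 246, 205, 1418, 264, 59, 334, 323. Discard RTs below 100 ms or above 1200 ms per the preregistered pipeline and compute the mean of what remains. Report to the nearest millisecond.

280 ms

Excluded: 59, 1418
Retained (n=8): Σ = 2240
Mean = 2240/8 = 280.0000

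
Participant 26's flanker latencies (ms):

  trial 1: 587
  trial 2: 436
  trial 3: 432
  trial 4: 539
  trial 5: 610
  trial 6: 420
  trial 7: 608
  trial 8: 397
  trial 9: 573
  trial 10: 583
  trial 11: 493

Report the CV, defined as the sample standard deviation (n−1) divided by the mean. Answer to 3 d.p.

n = 11, Σ = 5678, M = 516.1818
Σ(x−M)² = 67969.636; s = √(67969.636/10) = 82.4437
CV = 82.4437 / 516.1818 = 0.15972

0.160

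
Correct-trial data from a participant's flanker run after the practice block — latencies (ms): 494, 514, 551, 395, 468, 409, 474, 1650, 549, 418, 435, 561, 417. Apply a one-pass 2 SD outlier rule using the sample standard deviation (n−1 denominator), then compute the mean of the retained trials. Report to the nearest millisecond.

474 ms

n = 13, ΣRT = 7335, M = 564.231
Σ(x−M)² = 1316666.31; s = √(1316666.31/12) = 331.243
Cutoffs: 564.231 ± 2·331.243 → [-98.3, 1226.7]
Outside: 1650 → excluded.
Retained (n=12): Σ = 5685, mean = 5685/12 = 473.750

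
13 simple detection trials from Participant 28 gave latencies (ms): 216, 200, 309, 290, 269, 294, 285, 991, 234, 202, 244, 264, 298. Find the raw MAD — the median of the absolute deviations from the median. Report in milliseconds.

Sorted: 200, 202, 216, 234, 244, 264, 269, 285, 290, 294, 298, 309, 991 → median = 269
|x − 269|: 53, 69, 40, 21, 0, 25, 16, 722, 35, 67, 25, 5, 29
Sorted deviations: 0, 5, 16, 21, 25, 25, 29, 35, 40, 53, 67, 69, 722 → MAD = 29

29 ms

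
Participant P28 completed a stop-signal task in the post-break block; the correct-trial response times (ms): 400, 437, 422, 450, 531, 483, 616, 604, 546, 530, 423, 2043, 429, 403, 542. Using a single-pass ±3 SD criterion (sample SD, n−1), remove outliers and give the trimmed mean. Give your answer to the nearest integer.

n = 15, ΣRT = 8859, M = 590.600
Σ(x−M)² = 2330957.60; s = √(2330957.60/14) = 408.040
Cutoffs: 590.600 ± 3·408.040 → [-633.5, 1814.7]
Outside: 2043 → excluded.
Retained (n=14): Σ = 6816, mean = 6816/14 = 486.857

487 ms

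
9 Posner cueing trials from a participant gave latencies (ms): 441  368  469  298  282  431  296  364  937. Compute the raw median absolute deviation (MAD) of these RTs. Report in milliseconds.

Sorted: 282, 296, 298, 364, 368, 431, 441, 469, 937 → median = 368
|x − 368|: 73, 0, 101, 70, 86, 63, 72, 4, 569
Sorted deviations: 0, 4, 63, 70, 72, 73, 86, 101, 569 → MAD = 72

72 ms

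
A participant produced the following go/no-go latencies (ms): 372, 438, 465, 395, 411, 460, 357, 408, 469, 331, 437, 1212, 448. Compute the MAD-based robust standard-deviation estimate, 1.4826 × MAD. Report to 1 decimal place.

Sorted: 331, 357, 372, 395, 408, 411, 437, 438, 448, 460, 465, 469, 1212 → median = 437
|x − 437| sorted: 0, 1, 11, 23, 26, 28, 29, 32, 42, 65, 80, 106, 775 → MAD = 29
Robust SD ≈ 1.4826 × 29 = 42.995

43.0 ms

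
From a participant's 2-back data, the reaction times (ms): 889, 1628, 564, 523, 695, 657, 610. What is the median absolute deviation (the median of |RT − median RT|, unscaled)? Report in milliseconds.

Sorted: 523, 564, 610, 657, 695, 889, 1628 → median = 657
|x − 657|: 232, 971, 93, 134, 38, 0, 47
Sorted deviations: 0, 38, 47, 93, 134, 232, 971 → MAD = 93

93 ms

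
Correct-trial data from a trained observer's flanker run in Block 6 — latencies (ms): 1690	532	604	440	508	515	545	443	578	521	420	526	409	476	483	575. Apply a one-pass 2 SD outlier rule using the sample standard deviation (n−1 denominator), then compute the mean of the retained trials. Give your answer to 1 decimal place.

505.0 ms

n = 16, ΣRT = 9265, M = 579.062
Σ(x−M)² = 1365460.94; s = √(1365460.94/15) = 301.713
Cutoffs: 579.062 ± 2·301.713 → [-24.4, 1182.5]
Outside: 1690 → excluded.
Retained (n=15): Σ = 7575, mean = 7575/15 = 505.000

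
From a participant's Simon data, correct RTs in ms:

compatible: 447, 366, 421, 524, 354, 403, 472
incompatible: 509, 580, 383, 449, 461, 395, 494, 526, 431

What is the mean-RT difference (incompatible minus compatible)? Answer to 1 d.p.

43.1 ms

M(compatible) = 2987/7 = 426.714
M(incompatible) = 4228/9 = 469.778
Difference = 469.778 − 426.714 = 43.063 ms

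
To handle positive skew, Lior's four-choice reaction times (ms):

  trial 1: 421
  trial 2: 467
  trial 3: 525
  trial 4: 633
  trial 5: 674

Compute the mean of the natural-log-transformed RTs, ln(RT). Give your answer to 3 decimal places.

ln(RT): 6.0426, 6.1463, 6.2634, 6.4505, 6.5132
Σ ln(RT) = 31.4161
Mean = 31.4161/5 = 6.28321

6.283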